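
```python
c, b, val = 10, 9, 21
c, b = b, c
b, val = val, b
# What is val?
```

Answer: 10

Derivation:
Trace (tracking val):
c, b, val = (10, 9, 21)  # -> c = 10, b = 9, val = 21
c, b = (b, c)  # -> c = 9, b = 10
b, val = (val, b)  # -> b = 21, val = 10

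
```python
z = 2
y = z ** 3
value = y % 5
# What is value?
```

Answer: 3

Derivation:
Trace (tracking value):
z = 2  # -> z = 2
y = z ** 3  # -> y = 8
value = y % 5  # -> value = 3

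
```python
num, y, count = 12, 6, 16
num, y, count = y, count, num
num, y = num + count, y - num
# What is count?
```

Trace (tracking count):
num, y, count = (12, 6, 16)  # -> num = 12, y = 6, count = 16
num, y, count = (y, count, num)  # -> num = 6, y = 16, count = 12
num, y = (num + count, y - num)  # -> num = 18, y = 10

Answer: 12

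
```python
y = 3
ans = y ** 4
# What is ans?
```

Trace (tracking ans):
y = 3  # -> y = 3
ans = y ** 4  # -> ans = 81

Answer: 81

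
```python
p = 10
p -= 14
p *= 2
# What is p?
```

Trace (tracking p):
p = 10  # -> p = 10
p -= 14  # -> p = -4
p *= 2  # -> p = -8

Answer: -8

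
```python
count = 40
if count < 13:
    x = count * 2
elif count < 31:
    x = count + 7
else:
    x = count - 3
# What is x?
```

Trace (tracking x):
count = 40  # -> count = 40
if count < 13:  # condition is False
elif count < 31:  # condition is False
else:
    x = count - 3  # -> x = 37

Answer: 37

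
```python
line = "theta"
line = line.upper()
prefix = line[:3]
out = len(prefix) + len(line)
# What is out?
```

Answer: 8

Derivation:
Trace (tracking out):
line = 'theta'  # -> line = 'theta'
line = line.upper()  # -> line = 'THETA'
prefix = line[:3]  # -> prefix = 'THE'
out = len(prefix) + len(line)  # -> out = 8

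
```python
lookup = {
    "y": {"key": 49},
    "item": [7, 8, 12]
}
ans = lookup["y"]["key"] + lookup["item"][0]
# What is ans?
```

Answer: 56

Derivation:
Trace (tracking ans):
lookup = {'y': {'key': 49}, 'item': [7, 8, 12]}  # -> lookup = {'y': {'key': 49}, 'item': [7, 8, 12]}
ans = lookup['y']['key'] + lookup['item'][0]  # -> ans = 56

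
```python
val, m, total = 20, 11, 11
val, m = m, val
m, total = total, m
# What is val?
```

Trace (tracking val):
val, m, total = (20, 11, 11)  # -> val = 20, m = 11, total = 11
val, m = (m, val)  # -> val = 11, m = 20
m, total = (total, m)  # -> m = 11, total = 20

Answer: 11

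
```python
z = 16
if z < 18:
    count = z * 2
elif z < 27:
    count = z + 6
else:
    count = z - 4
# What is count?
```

Answer: 32

Derivation:
Trace (tracking count):
z = 16  # -> z = 16
if z < 18:  # condition is True
    count = z * 2  # -> count = 32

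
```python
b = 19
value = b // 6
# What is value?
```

Trace (tracking value):
b = 19  # -> b = 19
value = b // 6  # -> value = 3

Answer: 3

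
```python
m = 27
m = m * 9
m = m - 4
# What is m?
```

Answer: 239

Derivation:
Trace (tracking m):
m = 27  # -> m = 27
m = m * 9  # -> m = 243
m = m - 4  # -> m = 239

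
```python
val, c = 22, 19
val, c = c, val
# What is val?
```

Trace (tracking val):
val, c = (22, 19)  # -> val = 22, c = 19
val, c = (c, val)  # -> val = 19, c = 22

Answer: 19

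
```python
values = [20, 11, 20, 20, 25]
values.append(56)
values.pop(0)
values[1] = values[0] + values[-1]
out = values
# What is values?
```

Trace (tracking values):
values = [20, 11, 20, 20, 25]  # -> values = [20, 11, 20, 20, 25]
values.append(56)  # -> values = [20, 11, 20, 20, 25, 56]
values.pop(0)  # -> values = [11, 20, 20, 25, 56]
values[1] = values[0] + values[-1]  # -> values = [11, 67, 20, 25, 56]
out = values  # -> out = [11, 67, 20, 25, 56]

Answer: [11, 67, 20, 25, 56]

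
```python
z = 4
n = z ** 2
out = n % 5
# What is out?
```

Answer: 1

Derivation:
Trace (tracking out):
z = 4  # -> z = 4
n = z ** 2  # -> n = 16
out = n % 5  # -> out = 1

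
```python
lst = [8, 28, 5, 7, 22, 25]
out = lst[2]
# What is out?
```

Trace (tracking out):
lst = [8, 28, 5, 7, 22, 25]  # -> lst = [8, 28, 5, 7, 22, 25]
out = lst[2]  # -> out = 5

Answer: 5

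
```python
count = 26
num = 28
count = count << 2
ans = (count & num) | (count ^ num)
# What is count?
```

Answer: 104

Derivation:
Trace (tracking count):
count = 26  # -> count = 26
num = 28  # -> num = 28
count = count << 2  # -> count = 104
ans = count & num | count ^ num  # -> ans = 124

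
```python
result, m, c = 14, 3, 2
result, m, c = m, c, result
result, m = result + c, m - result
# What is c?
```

Answer: 14

Derivation:
Trace (tracking c):
result, m, c = (14, 3, 2)  # -> result = 14, m = 3, c = 2
result, m, c = (m, c, result)  # -> result = 3, m = 2, c = 14
result, m = (result + c, m - result)  # -> result = 17, m = -1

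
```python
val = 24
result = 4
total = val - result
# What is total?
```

Answer: 20

Derivation:
Trace (tracking total):
val = 24  # -> val = 24
result = 4  # -> result = 4
total = val - result  # -> total = 20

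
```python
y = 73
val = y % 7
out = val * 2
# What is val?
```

Trace (tracking val):
y = 73  # -> y = 73
val = y % 7  # -> val = 3
out = val * 2  # -> out = 6

Answer: 3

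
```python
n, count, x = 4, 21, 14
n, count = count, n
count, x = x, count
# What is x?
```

Answer: 4

Derivation:
Trace (tracking x):
n, count, x = (4, 21, 14)  # -> n = 4, count = 21, x = 14
n, count = (count, n)  # -> n = 21, count = 4
count, x = (x, count)  # -> count = 14, x = 4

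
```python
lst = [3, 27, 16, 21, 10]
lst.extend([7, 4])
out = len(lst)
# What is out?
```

Trace (tracking out):
lst = [3, 27, 16, 21, 10]  # -> lst = [3, 27, 16, 21, 10]
lst.extend([7, 4])  # -> lst = [3, 27, 16, 21, 10, 7, 4]
out = len(lst)  # -> out = 7

Answer: 7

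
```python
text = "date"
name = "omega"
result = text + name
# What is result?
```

Answer: 'dateomega'

Derivation:
Trace (tracking result):
text = 'date'  # -> text = 'date'
name = 'omega'  # -> name = 'omega'
result = text + name  # -> result = 'dateomega'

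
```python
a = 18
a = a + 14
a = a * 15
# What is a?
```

Trace (tracking a):
a = 18  # -> a = 18
a = a + 14  # -> a = 32
a = a * 15  # -> a = 480

Answer: 480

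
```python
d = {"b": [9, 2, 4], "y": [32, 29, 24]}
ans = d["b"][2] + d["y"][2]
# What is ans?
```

Answer: 28

Derivation:
Trace (tracking ans):
d = {'b': [9, 2, 4], 'y': [32, 29, 24]}  # -> d = {'b': [9, 2, 4], 'y': [32, 29, 24]}
ans = d['b'][2] + d['y'][2]  # -> ans = 28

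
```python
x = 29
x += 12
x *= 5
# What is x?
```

Answer: 205

Derivation:
Trace (tracking x):
x = 29  # -> x = 29
x += 12  # -> x = 41
x *= 5  # -> x = 205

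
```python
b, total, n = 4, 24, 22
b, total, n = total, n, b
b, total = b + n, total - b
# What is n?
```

Answer: 4

Derivation:
Trace (tracking n):
b, total, n = (4, 24, 22)  # -> b = 4, total = 24, n = 22
b, total, n = (total, n, b)  # -> b = 24, total = 22, n = 4
b, total = (b + n, total - b)  # -> b = 28, total = -2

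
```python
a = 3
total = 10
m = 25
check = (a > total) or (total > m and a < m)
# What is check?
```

Answer: False

Derivation:
Trace (tracking check):
a = 3  # -> a = 3
total = 10  # -> total = 10
m = 25  # -> m = 25
check = a > total or (total > m and a < m)  # -> check = False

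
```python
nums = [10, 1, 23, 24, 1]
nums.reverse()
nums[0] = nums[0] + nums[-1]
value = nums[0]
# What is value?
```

Trace (tracking value):
nums = [10, 1, 23, 24, 1]  # -> nums = [10, 1, 23, 24, 1]
nums.reverse()  # -> nums = [1, 24, 23, 1, 10]
nums[0] = nums[0] + nums[-1]  # -> nums = [11, 24, 23, 1, 10]
value = nums[0]  # -> value = 11

Answer: 11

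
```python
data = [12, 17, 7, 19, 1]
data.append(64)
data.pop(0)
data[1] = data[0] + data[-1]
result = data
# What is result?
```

Trace (tracking result):
data = [12, 17, 7, 19, 1]  # -> data = [12, 17, 7, 19, 1]
data.append(64)  # -> data = [12, 17, 7, 19, 1, 64]
data.pop(0)  # -> data = [17, 7, 19, 1, 64]
data[1] = data[0] + data[-1]  # -> data = [17, 81, 19, 1, 64]
result = data  # -> result = [17, 81, 19, 1, 64]

Answer: [17, 81, 19, 1, 64]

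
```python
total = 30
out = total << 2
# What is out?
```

Trace (tracking out):
total = 30  # -> total = 30
out = total << 2  # -> out = 120

Answer: 120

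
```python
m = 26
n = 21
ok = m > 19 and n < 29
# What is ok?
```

Answer: True

Derivation:
Trace (tracking ok):
m = 26  # -> m = 26
n = 21  # -> n = 21
ok = m > 19 and n < 29  # -> ok = True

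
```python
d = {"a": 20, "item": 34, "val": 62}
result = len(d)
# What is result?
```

Answer: 3

Derivation:
Trace (tracking result):
d = {'a': 20, 'item': 34, 'val': 62}  # -> d = {'a': 20, 'item': 34, 'val': 62}
result = len(d)  # -> result = 3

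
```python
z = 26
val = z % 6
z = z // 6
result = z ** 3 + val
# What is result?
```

Answer: 66

Derivation:
Trace (tracking result):
z = 26  # -> z = 26
val = z % 6  # -> val = 2
z = z // 6  # -> z = 4
result = z ** 3 + val  # -> result = 66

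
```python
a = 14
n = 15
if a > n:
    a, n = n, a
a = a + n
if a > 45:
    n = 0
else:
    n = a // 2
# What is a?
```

Trace (tracking a):
a = 14  # -> a = 14
n = 15  # -> n = 15
if a > n:  # condition is False
a = a + n  # -> a = 29
if a > 45:  # condition is False
else:
    n = a // 2  # -> n = 14

Answer: 29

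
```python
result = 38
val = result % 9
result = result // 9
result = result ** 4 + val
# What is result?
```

Trace (tracking result):
result = 38  # -> result = 38
val = result % 9  # -> val = 2
result = result // 9  # -> result = 4
result = result ** 4 + val  # -> result = 258

Answer: 258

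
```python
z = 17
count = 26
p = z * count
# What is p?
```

Trace (tracking p):
z = 17  # -> z = 17
count = 26  # -> count = 26
p = z * count  # -> p = 442

Answer: 442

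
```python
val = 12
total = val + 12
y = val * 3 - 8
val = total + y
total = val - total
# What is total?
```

Trace (tracking total):
val = 12  # -> val = 12
total = val + 12  # -> total = 24
y = val * 3 - 8  # -> y = 28
val = total + y  # -> val = 52
total = val - total  # -> total = 28

Answer: 28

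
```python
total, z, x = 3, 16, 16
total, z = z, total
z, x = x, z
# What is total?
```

Trace (tracking total):
total, z, x = (3, 16, 16)  # -> total = 3, z = 16, x = 16
total, z = (z, total)  # -> total = 16, z = 3
z, x = (x, z)  # -> z = 16, x = 3

Answer: 16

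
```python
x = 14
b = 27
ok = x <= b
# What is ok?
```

Answer: True

Derivation:
Trace (tracking ok):
x = 14  # -> x = 14
b = 27  # -> b = 27
ok = x <= b  # -> ok = True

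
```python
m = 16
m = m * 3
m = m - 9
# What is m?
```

Trace (tracking m):
m = 16  # -> m = 16
m = m * 3  # -> m = 48
m = m - 9  # -> m = 39

Answer: 39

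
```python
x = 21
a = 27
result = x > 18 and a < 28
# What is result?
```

Answer: True

Derivation:
Trace (tracking result):
x = 21  # -> x = 21
a = 27  # -> a = 27
result = x > 18 and a < 28  # -> result = True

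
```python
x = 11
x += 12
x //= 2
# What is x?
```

Answer: 11

Derivation:
Trace (tracking x):
x = 11  # -> x = 11
x += 12  # -> x = 23
x //= 2  # -> x = 11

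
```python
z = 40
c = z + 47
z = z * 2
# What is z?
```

Answer: 80

Derivation:
Trace (tracking z):
z = 40  # -> z = 40
c = z + 47  # -> c = 87
z = z * 2  # -> z = 80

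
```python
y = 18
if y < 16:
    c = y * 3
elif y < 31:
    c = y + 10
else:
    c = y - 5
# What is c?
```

Trace (tracking c):
y = 18  # -> y = 18
if y < 16:  # condition is False
elif y < 31:  # condition is True
    c = y + 10  # -> c = 28

Answer: 28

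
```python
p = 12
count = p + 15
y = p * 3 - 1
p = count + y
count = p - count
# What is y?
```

Answer: 35

Derivation:
Trace (tracking y):
p = 12  # -> p = 12
count = p + 15  # -> count = 27
y = p * 3 - 1  # -> y = 35
p = count + y  # -> p = 62
count = p - count  # -> count = 35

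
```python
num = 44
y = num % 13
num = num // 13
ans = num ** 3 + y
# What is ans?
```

Trace (tracking ans):
num = 44  # -> num = 44
y = num % 13  # -> y = 5
num = num // 13  # -> num = 3
ans = num ** 3 + y  # -> ans = 32

Answer: 32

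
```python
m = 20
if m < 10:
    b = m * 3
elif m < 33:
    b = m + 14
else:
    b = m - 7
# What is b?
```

Answer: 34

Derivation:
Trace (tracking b):
m = 20  # -> m = 20
if m < 10:  # condition is False
elif m < 33:  # condition is True
    b = m + 14  # -> b = 34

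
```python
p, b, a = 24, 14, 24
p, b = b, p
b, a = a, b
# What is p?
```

Trace (tracking p):
p, b, a = (24, 14, 24)  # -> p = 24, b = 14, a = 24
p, b = (b, p)  # -> p = 14, b = 24
b, a = (a, b)  # -> b = 24, a = 24

Answer: 14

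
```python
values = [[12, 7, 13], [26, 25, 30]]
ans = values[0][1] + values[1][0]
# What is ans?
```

Answer: 33

Derivation:
Trace (tracking ans):
values = [[12, 7, 13], [26, 25, 30]]  # -> values = [[12, 7, 13], [26, 25, 30]]
ans = values[0][1] + values[1][0]  # -> ans = 33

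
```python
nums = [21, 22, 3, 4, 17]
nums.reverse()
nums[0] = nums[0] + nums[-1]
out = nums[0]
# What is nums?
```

Answer: [38, 4, 3, 22, 21]

Derivation:
Trace (tracking nums):
nums = [21, 22, 3, 4, 17]  # -> nums = [21, 22, 3, 4, 17]
nums.reverse()  # -> nums = [17, 4, 3, 22, 21]
nums[0] = nums[0] + nums[-1]  # -> nums = [38, 4, 3, 22, 21]
out = nums[0]  # -> out = 38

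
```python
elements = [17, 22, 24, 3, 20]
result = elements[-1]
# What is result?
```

Trace (tracking result):
elements = [17, 22, 24, 3, 20]  # -> elements = [17, 22, 24, 3, 20]
result = elements[-1]  # -> result = 20

Answer: 20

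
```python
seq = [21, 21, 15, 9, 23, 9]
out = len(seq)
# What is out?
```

Trace (tracking out):
seq = [21, 21, 15, 9, 23, 9]  # -> seq = [21, 21, 15, 9, 23, 9]
out = len(seq)  # -> out = 6

Answer: 6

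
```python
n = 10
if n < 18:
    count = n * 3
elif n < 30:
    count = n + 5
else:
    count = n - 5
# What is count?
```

Answer: 30

Derivation:
Trace (tracking count):
n = 10  # -> n = 10
if n < 18:  # condition is True
    count = n * 3  # -> count = 30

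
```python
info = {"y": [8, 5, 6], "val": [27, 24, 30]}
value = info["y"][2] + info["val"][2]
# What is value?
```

Trace (tracking value):
info = {'y': [8, 5, 6], 'val': [27, 24, 30]}  # -> info = {'y': [8, 5, 6], 'val': [27, 24, 30]}
value = info['y'][2] + info['val'][2]  # -> value = 36

Answer: 36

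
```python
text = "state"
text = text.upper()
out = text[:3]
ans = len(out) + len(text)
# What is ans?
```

Trace (tracking ans):
text = 'state'  # -> text = 'state'
text = text.upper()  # -> text = 'STATE'
out = text[:3]  # -> out = 'STA'
ans = len(out) + len(text)  # -> ans = 8

Answer: 8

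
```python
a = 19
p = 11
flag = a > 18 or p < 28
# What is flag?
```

Trace (tracking flag):
a = 19  # -> a = 19
p = 11  # -> p = 11
flag = a > 18 or p < 28  # -> flag = True

Answer: True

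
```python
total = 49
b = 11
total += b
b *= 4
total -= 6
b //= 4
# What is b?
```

Trace (tracking b):
total = 49  # -> total = 49
b = 11  # -> b = 11
total += b  # -> total = 60
b *= 4  # -> b = 44
total -= 6  # -> total = 54
b //= 4  # -> b = 11

Answer: 11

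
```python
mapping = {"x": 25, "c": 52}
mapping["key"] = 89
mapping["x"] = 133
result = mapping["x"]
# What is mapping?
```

Trace (tracking mapping):
mapping = {'x': 25, 'c': 52}  # -> mapping = {'x': 25, 'c': 52}
mapping['key'] = 89  # -> mapping = {'x': 25, 'c': 52, 'key': 89}
mapping['x'] = 133  # -> mapping = {'x': 133, 'c': 52, 'key': 89}
result = mapping['x']  # -> result = 133

Answer: {'x': 133, 'c': 52, 'key': 89}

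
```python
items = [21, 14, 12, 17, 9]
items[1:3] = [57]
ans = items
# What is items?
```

Answer: [21, 57, 17, 9]

Derivation:
Trace (tracking items):
items = [21, 14, 12, 17, 9]  # -> items = [21, 14, 12, 17, 9]
items[1:3] = [57]  # -> items = [21, 57, 17, 9]
ans = items  # -> ans = [21, 57, 17, 9]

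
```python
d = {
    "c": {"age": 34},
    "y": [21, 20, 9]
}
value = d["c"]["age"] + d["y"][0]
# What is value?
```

Trace (tracking value):
d = {'c': {'age': 34}, 'y': [21, 20, 9]}  # -> d = {'c': {'age': 34}, 'y': [21, 20, 9]}
value = d['c']['age'] + d['y'][0]  # -> value = 55

Answer: 55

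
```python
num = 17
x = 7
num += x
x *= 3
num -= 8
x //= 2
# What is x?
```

Trace (tracking x):
num = 17  # -> num = 17
x = 7  # -> x = 7
num += x  # -> num = 24
x *= 3  # -> x = 21
num -= 8  # -> num = 16
x //= 2  # -> x = 10

Answer: 10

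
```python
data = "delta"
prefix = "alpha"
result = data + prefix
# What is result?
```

Trace (tracking result):
data = 'delta'  # -> data = 'delta'
prefix = 'alpha'  # -> prefix = 'alpha'
result = data + prefix  # -> result = 'deltaalpha'

Answer: 'deltaalpha'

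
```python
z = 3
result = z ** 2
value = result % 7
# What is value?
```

Answer: 2

Derivation:
Trace (tracking value):
z = 3  # -> z = 3
result = z ** 2  # -> result = 9
value = result % 7  # -> value = 2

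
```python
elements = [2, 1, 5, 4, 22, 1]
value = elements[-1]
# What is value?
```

Answer: 1

Derivation:
Trace (tracking value):
elements = [2, 1, 5, 4, 22, 1]  # -> elements = [2, 1, 5, 4, 22, 1]
value = elements[-1]  # -> value = 1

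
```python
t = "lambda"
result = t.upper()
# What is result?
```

Trace (tracking result):
t = 'lambda'  # -> t = 'lambda'
result = t.upper()  # -> result = 'LAMBDA'

Answer: 'LAMBDA'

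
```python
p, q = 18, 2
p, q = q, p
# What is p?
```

Trace (tracking p):
p, q = (18, 2)  # -> p = 18, q = 2
p, q = (q, p)  # -> p = 2, q = 18

Answer: 2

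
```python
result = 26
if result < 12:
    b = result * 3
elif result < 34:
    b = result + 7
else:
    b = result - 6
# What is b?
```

Trace (tracking b):
result = 26  # -> result = 26
if result < 12:  # condition is False
elif result < 34:  # condition is True
    b = result + 7  # -> b = 33

Answer: 33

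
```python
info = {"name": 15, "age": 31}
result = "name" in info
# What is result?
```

Trace (tracking result):
info = {'name': 15, 'age': 31}  # -> info = {'name': 15, 'age': 31}
result = 'name' in info  # -> result = True

Answer: True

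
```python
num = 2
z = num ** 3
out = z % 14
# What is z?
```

Answer: 8

Derivation:
Trace (tracking z):
num = 2  # -> num = 2
z = num ** 3  # -> z = 8
out = z % 14  # -> out = 8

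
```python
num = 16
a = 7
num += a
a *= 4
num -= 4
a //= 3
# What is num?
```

Trace (tracking num):
num = 16  # -> num = 16
a = 7  # -> a = 7
num += a  # -> num = 23
a *= 4  # -> a = 28
num -= 4  # -> num = 19
a //= 3  # -> a = 9

Answer: 19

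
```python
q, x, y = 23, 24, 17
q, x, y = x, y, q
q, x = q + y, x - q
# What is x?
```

Trace (tracking x):
q, x, y = (23, 24, 17)  # -> q = 23, x = 24, y = 17
q, x, y = (x, y, q)  # -> q = 24, x = 17, y = 23
q, x = (q + y, x - q)  # -> q = 47, x = -7

Answer: -7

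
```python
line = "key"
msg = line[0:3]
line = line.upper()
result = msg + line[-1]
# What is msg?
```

Answer: 'key'

Derivation:
Trace (tracking msg):
line = 'key'  # -> line = 'key'
msg = line[0:3]  # -> msg = 'key'
line = line.upper()  # -> line = 'KEY'
result = msg + line[-1]  # -> result = 'keyY'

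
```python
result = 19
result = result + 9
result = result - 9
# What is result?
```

Answer: 19

Derivation:
Trace (tracking result):
result = 19  # -> result = 19
result = result + 9  # -> result = 28
result = result - 9  # -> result = 19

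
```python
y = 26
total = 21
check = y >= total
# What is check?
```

Answer: True

Derivation:
Trace (tracking check):
y = 26  # -> y = 26
total = 21  # -> total = 21
check = y >= total  # -> check = True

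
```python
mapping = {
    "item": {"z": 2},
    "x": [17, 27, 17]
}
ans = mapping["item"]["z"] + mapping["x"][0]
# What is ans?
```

Trace (tracking ans):
mapping = {'item': {'z': 2}, 'x': [17, 27, 17]}  # -> mapping = {'item': {'z': 2}, 'x': [17, 27, 17]}
ans = mapping['item']['z'] + mapping['x'][0]  # -> ans = 19

Answer: 19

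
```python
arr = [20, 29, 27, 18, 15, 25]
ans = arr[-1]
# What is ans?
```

Answer: 25

Derivation:
Trace (tracking ans):
arr = [20, 29, 27, 18, 15, 25]  # -> arr = [20, 29, 27, 18, 15, 25]
ans = arr[-1]  # -> ans = 25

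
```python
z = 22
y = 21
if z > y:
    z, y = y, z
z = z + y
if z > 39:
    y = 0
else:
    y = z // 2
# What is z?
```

Trace (tracking z):
z = 22  # -> z = 22
y = 21  # -> y = 21
if z > y:  # condition is True
    z, y = (y, z)  # -> z = 21, y = 22
z = z + y  # -> z = 43
if z > 39:  # condition is True
    y = 0  # -> y = 0

Answer: 43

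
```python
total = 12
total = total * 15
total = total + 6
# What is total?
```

Answer: 186

Derivation:
Trace (tracking total):
total = 12  # -> total = 12
total = total * 15  # -> total = 180
total = total + 6  # -> total = 186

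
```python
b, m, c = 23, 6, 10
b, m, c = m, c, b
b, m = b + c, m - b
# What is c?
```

Answer: 23

Derivation:
Trace (tracking c):
b, m, c = (23, 6, 10)  # -> b = 23, m = 6, c = 10
b, m, c = (m, c, b)  # -> b = 6, m = 10, c = 23
b, m = (b + c, m - b)  # -> b = 29, m = 4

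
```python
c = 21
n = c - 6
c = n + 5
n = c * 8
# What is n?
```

Trace (tracking n):
c = 21  # -> c = 21
n = c - 6  # -> n = 15
c = n + 5  # -> c = 20
n = c * 8  # -> n = 160

Answer: 160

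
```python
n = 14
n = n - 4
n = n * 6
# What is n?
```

Trace (tracking n):
n = 14  # -> n = 14
n = n - 4  # -> n = 10
n = n * 6  # -> n = 60

Answer: 60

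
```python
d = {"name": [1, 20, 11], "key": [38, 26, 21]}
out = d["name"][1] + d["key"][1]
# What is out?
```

Answer: 46

Derivation:
Trace (tracking out):
d = {'name': [1, 20, 11], 'key': [38, 26, 21]}  # -> d = {'name': [1, 20, 11], 'key': [38, 26, 21]}
out = d['name'][1] + d['key'][1]  # -> out = 46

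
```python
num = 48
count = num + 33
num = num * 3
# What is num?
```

Answer: 144

Derivation:
Trace (tracking num):
num = 48  # -> num = 48
count = num + 33  # -> count = 81
num = num * 3  # -> num = 144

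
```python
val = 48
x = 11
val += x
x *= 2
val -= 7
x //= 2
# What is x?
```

Answer: 11

Derivation:
Trace (tracking x):
val = 48  # -> val = 48
x = 11  # -> x = 11
val += x  # -> val = 59
x *= 2  # -> x = 22
val -= 7  # -> val = 52
x //= 2  # -> x = 11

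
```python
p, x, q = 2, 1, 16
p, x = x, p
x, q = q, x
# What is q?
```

Trace (tracking q):
p, x, q = (2, 1, 16)  # -> p = 2, x = 1, q = 16
p, x = (x, p)  # -> p = 1, x = 2
x, q = (q, x)  # -> x = 16, q = 2

Answer: 2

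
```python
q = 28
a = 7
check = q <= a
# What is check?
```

Answer: False

Derivation:
Trace (tracking check):
q = 28  # -> q = 28
a = 7  # -> a = 7
check = q <= a  # -> check = False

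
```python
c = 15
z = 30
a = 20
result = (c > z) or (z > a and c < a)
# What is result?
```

Answer: True

Derivation:
Trace (tracking result):
c = 15  # -> c = 15
z = 30  # -> z = 30
a = 20  # -> a = 20
result = c > z or (z > a and c < a)  # -> result = True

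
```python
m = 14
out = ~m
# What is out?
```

Answer: -15

Derivation:
Trace (tracking out):
m = 14  # -> m = 14
out = ~m  # -> out = -15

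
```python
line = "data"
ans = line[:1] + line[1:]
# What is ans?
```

Trace (tracking ans):
line = 'data'  # -> line = 'data'
ans = line[:1] + line[1:]  # -> ans = 'data'

Answer: 'data'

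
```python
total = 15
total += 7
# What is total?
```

Answer: 22

Derivation:
Trace (tracking total):
total = 15  # -> total = 15
total += 7  # -> total = 22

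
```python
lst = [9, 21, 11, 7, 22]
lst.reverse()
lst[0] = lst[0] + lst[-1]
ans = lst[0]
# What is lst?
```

Trace (tracking lst):
lst = [9, 21, 11, 7, 22]  # -> lst = [9, 21, 11, 7, 22]
lst.reverse()  # -> lst = [22, 7, 11, 21, 9]
lst[0] = lst[0] + lst[-1]  # -> lst = [31, 7, 11, 21, 9]
ans = lst[0]  # -> ans = 31

Answer: [31, 7, 11, 21, 9]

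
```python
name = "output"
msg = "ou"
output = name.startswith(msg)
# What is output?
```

Trace (tracking output):
name = 'output'  # -> name = 'output'
msg = 'ou'  # -> msg = 'ou'
output = name.startswith(msg)  # -> output = True

Answer: True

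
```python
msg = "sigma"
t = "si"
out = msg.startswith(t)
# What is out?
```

Trace (tracking out):
msg = 'sigma'  # -> msg = 'sigma'
t = 'si'  # -> t = 'si'
out = msg.startswith(t)  # -> out = True

Answer: True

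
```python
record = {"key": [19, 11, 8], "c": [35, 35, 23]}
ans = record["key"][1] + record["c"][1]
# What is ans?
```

Answer: 46

Derivation:
Trace (tracking ans):
record = {'key': [19, 11, 8], 'c': [35, 35, 23]}  # -> record = {'key': [19, 11, 8], 'c': [35, 35, 23]}
ans = record['key'][1] + record['c'][1]  # -> ans = 46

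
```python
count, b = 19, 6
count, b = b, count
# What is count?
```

Trace (tracking count):
count, b = (19, 6)  # -> count = 19, b = 6
count, b = (b, count)  # -> count = 6, b = 19

Answer: 6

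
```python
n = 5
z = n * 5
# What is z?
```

Trace (tracking z):
n = 5  # -> n = 5
z = n * 5  # -> z = 25

Answer: 25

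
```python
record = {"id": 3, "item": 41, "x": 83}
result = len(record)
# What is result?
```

Trace (tracking result):
record = {'id': 3, 'item': 41, 'x': 83}  # -> record = {'id': 3, 'item': 41, 'x': 83}
result = len(record)  # -> result = 3

Answer: 3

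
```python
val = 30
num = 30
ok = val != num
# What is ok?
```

Answer: False

Derivation:
Trace (tracking ok):
val = 30  # -> val = 30
num = 30  # -> num = 30
ok = val != num  # -> ok = False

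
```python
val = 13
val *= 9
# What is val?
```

Trace (tracking val):
val = 13  # -> val = 13
val *= 9  # -> val = 117

Answer: 117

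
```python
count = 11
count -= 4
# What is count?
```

Trace (tracking count):
count = 11  # -> count = 11
count -= 4  # -> count = 7

Answer: 7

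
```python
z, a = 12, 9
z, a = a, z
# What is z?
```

Answer: 9

Derivation:
Trace (tracking z):
z, a = (12, 9)  # -> z = 12, a = 9
z, a = (a, z)  # -> z = 9, a = 12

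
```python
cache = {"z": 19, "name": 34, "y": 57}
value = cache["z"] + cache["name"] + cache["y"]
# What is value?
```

Trace (tracking value):
cache = {'z': 19, 'name': 34, 'y': 57}  # -> cache = {'z': 19, 'name': 34, 'y': 57}
value = cache['z'] + cache['name'] + cache['y']  # -> value = 110

Answer: 110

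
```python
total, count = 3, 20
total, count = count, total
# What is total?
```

Trace (tracking total):
total, count = (3, 20)  # -> total = 3, count = 20
total, count = (count, total)  # -> total = 20, count = 3

Answer: 20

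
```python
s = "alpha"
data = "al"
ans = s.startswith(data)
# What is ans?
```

Trace (tracking ans):
s = 'alpha'  # -> s = 'alpha'
data = 'al'  # -> data = 'al'
ans = s.startswith(data)  # -> ans = True

Answer: True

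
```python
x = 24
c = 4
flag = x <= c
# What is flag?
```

Trace (tracking flag):
x = 24  # -> x = 24
c = 4  # -> c = 4
flag = x <= c  # -> flag = False

Answer: False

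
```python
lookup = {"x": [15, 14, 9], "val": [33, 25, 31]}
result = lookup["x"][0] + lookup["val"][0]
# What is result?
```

Answer: 48

Derivation:
Trace (tracking result):
lookup = {'x': [15, 14, 9], 'val': [33, 25, 31]}  # -> lookup = {'x': [15, 14, 9], 'val': [33, 25, 31]}
result = lookup['x'][0] + lookup['val'][0]  # -> result = 48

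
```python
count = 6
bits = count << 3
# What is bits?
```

Trace (tracking bits):
count = 6  # -> count = 6
bits = count << 3  # -> bits = 48

Answer: 48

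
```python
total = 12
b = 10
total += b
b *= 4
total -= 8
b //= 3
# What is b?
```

Trace (tracking b):
total = 12  # -> total = 12
b = 10  # -> b = 10
total += b  # -> total = 22
b *= 4  # -> b = 40
total -= 8  # -> total = 14
b //= 3  # -> b = 13

Answer: 13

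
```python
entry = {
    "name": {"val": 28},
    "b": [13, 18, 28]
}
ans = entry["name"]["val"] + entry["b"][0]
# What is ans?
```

Answer: 41

Derivation:
Trace (tracking ans):
entry = {'name': {'val': 28}, 'b': [13, 18, 28]}  # -> entry = {'name': {'val': 28}, 'b': [13, 18, 28]}
ans = entry['name']['val'] + entry['b'][0]  # -> ans = 41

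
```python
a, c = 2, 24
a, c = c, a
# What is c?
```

Answer: 2

Derivation:
Trace (tracking c):
a, c = (2, 24)  # -> a = 2, c = 24
a, c = (c, a)  # -> a = 24, c = 2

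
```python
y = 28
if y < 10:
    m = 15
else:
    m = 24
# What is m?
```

Answer: 24

Derivation:
Trace (tracking m):
y = 28  # -> y = 28
if y < 10:  # condition is False
else:
    m = 24  # -> m = 24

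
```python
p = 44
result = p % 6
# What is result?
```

Trace (tracking result):
p = 44  # -> p = 44
result = p % 6  # -> result = 2

Answer: 2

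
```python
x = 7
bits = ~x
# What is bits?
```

Trace (tracking bits):
x = 7  # -> x = 7
bits = ~x  # -> bits = -8

Answer: -8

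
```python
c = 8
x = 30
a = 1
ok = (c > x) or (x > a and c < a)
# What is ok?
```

Trace (tracking ok):
c = 8  # -> c = 8
x = 30  # -> x = 30
a = 1  # -> a = 1
ok = c > x or (x > a and c < a)  # -> ok = False

Answer: False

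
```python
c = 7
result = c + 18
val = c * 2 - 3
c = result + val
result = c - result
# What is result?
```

Answer: 11

Derivation:
Trace (tracking result):
c = 7  # -> c = 7
result = c + 18  # -> result = 25
val = c * 2 - 3  # -> val = 11
c = result + val  # -> c = 36
result = c - result  # -> result = 11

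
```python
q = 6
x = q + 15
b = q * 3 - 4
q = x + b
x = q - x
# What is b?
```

Answer: 14

Derivation:
Trace (tracking b):
q = 6  # -> q = 6
x = q + 15  # -> x = 21
b = q * 3 - 4  # -> b = 14
q = x + b  # -> q = 35
x = q - x  # -> x = 14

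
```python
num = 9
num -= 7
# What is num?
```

Answer: 2

Derivation:
Trace (tracking num):
num = 9  # -> num = 9
num -= 7  # -> num = 2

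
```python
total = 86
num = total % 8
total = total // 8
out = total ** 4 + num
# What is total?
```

Answer: 10

Derivation:
Trace (tracking total):
total = 86  # -> total = 86
num = total % 8  # -> num = 6
total = total // 8  # -> total = 10
out = total ** 4 + num  # -> out = 10006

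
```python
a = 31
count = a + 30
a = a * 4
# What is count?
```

Answer: 61

Derivation:
Trace (tracking count):
a = 31  # -> a = 31
count = a + 30  # -> count = 61
a = a * 4  # -> a = 124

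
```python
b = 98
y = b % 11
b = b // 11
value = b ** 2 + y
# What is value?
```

Trace (tracking value):
b = 98  # -> b = 98
y = b % 11  # -> y = 10
b = b // 11  # -> b = 8
value = b ** 2 + y  # -> value = 74

Answer: 74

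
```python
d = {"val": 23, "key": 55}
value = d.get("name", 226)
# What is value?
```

Trace (tracking value):
d = {'val': 23, 'key': 55}  # -> d = {'val': 23, 'key': 55}
value = d.get('name', 226)  # -> value = 226

Answer: 226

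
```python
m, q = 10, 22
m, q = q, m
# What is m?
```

Answer: 22

Derivation:
Trace (tracking m):
m, q = (10, 22)  # -> m = 10, q = 22
m, q = (q, m)  # -> m = 22, q = 10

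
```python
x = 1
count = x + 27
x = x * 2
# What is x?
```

Trace (tracking x):
x = 1  # -> x = 1
count = x + 27  # -> count = 28
x = x * 2  # -> x = 2

Answer: 2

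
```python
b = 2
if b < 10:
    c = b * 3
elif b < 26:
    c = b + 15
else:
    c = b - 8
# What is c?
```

Trace (tracking c):
b = 2  # -> b = 2
if b < 10:  # condition is True
    c = b * 3  # -> c = 6

Answer: 6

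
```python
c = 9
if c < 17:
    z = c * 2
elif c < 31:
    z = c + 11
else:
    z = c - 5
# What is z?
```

Trace (tracking z):
c = 9  # -> c = 9
if c < 17:  # condition is True
    z = c * 2  # -> z = 18

Answer: 18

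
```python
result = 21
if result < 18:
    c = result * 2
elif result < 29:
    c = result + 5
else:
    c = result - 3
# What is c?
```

Trace (tracking c):
result = 21  # -> result = 21
if result < 18:  # condition is False
elif result < 29:  # condition is True
    c = result + 5  # -> c = 26

Answer: 26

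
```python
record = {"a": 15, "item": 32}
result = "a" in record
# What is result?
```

Trace (tracking result):
record = {'a': 15, 'item': 32}  # -> record = {'a': 15, 'item': 32}
result = 'a' in record  # -> result = True

Answer: True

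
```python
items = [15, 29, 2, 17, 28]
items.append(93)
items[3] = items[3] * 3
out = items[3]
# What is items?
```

Trace (tracking items):
items = [15, 29, 2, 17, 28]  # -> items = [15, 29, 2, 17, 28]
items.append(93)  # -> items = [15, 29, 2, 17, 28, 93]
items[3] = items[3] * 3  # -> items = [15, 29, 2, 51, 28, 93]
out = items[3]  # -> out = 51

Answer: [15, 29, 2, 51, 28, 93]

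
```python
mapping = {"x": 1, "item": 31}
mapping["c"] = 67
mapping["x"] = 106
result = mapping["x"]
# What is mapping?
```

Answer: {'x': 106, 'item': 31, 'c': 67}

Derivation:
Trace (tracking mapping):
mapping = {'x': 1, 'item': 31}  # -> mapping = {'x': 1, 'item': 31}
mapping['c'] = 67  # -> mapping = {'x': 1, 'item': 31, 'c': 67}
mapping['x'] = 106  # -> mapping = {'x': 106, 'item': 31, 'c': 67}
result = mapping['x']  # -> result = 106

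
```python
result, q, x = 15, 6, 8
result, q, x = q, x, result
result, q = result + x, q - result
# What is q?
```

Trace (tracking q):
result, q, x = (15, 6, 8)  # -> result = 15, q = 6, x = 8
result, q, x = (q, x, result)  # -> result = 6, q = 8, x = 15
result, q = (result + x, q - result)  # -> result = 21, q = 2

Answer: 2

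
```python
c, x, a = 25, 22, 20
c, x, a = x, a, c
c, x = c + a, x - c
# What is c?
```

Answer: 47

Derivation:
Trace (tracking c):
c, x, a = (25, 22, 20)  # -> c = 25, x = 22, a = 20
c, x, a = (x, a, c)  # -> c = 22, x = 20, a = 25
c, x = (c + a, x - c)  # -> c = 47, x = -2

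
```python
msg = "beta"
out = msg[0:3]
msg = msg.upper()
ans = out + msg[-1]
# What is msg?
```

Trace (tracking msg):
msg = 'beta'  # -> msg = 'beta'
out = msg[0:3]  # -> out = 'bet'
msg = msg.upper()  # -> msg = 'BETA'
ans = out + msg[-1]  # -> ans = 'betA'

Answer: 'BETA'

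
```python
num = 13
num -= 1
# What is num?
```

Trace (tracking num):
num = 13  # -> num = 13
num -= 1  # -> num = 12

Answer: 12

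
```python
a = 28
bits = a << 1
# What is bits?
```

Answer: 56

Derivation:
Trace (tracking bits):
a = 28  # -> a = 28
bits = a << 1  # -> bits = 56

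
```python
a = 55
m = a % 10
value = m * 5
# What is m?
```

Trace (tracking m):
a = 55  # -> a = 55
m = a % 10  # -> m = 5
value = m * 5  # -> value = 25

Answer: 5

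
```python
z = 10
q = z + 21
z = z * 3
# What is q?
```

Answer: 31

Derivation:
Trace (tracking q):
z = 10  # -> z = 10
q = z + 21  # -> q = 31
z = z * 3  # -> z = 30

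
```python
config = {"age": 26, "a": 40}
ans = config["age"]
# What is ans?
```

Trace (tracking ans):
config = {'age': 26, 'a': 40}  # -> config = {'age': 26, 'a': 40}
ans = config['age']  # -> ans = 26

Answer: 26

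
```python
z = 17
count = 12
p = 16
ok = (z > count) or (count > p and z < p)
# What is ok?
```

Trace (tracking ok):
z = 17  # -> z = 17
count = 12  # -> count = 12
p = 16  # -> p = 16
ok = z > count or (count > p and z < p)  # -> ok = True

Answer: True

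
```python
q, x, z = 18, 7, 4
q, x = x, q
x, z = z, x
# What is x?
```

Trace (tracking x):
q, x, z = (18, 7, 4)  # -> q = 18, x = 7, z = 4
q, x = (x, q)  # -> q = 7, x = 18
x, z = (z, x)  # -> x = 4, z = 18

Answer: 4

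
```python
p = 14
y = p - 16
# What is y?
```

Trace (tracking y):
p = 14  # -> p = 14
y = p - 16  # -> y = -2

Answer: -2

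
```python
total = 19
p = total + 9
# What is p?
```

Trace (tracking p):
total = 19  # -> total = 19
p = total + 9  # -> p = 28

Answer: 28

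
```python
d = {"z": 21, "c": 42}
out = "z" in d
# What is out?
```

Answer: True

Derivation:
Trace (tracking out):
d = {'z': 21, 'c': 42}  # -> d = {'z': 21, 'c': 42}
out = 'z' in d  # -> out = True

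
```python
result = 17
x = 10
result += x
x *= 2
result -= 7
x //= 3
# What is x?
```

Answer: 6

Derivation:
Trace (tracking x):
result = 17  # -> result = 17
x = 10  # -> x = 10
result += x  # -> result = 27
x *= 2  # -> x = 20
result -= 7  # -> result = 20
x //= 3  # -> x = 6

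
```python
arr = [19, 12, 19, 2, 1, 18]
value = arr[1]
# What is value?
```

Trace (tracking value):
arr = [19, 12, 19, 2, 1, 18]  # -> arr = [19, 12, 19, 2, 1, 18]
value = arr[1]  # -> value = 12

Answer: 12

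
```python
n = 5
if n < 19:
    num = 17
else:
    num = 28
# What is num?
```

Trace (tracking num):
n = 5  # -> n = 5
if n < 19:  # condition is True
    num = 17  # -> num = 17

Answer: 17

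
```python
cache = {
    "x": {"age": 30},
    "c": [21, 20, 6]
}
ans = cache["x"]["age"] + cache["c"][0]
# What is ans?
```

Answer: 51

Derivation:
Trace (tracking ans):
cache = {'x': {'age': 30}, 'c': [21, 20, 6]}  # -> cache = {'x': {'age': 30}, 'c': [21, 20, 6]}
ans = cache['x']['age'] + cache['c'][0]  # -> ans = 51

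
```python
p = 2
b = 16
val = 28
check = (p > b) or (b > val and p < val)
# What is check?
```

Trace (tracking check):
p = 2  # -> p = 2
b = 16  # -> b = 16
val = 28  # -> val = 28
check = p > b or (b > val and p < val)  # -> check = False

Answer: False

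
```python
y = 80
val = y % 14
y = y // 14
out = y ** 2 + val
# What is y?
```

Trace (tracking y):
y = 80  # -> y = 80
val = y % 14  # -> val = 10
y = y // 14  # -> y = 5
out = y ** 2 + val  # -> out = 35

Answer: 5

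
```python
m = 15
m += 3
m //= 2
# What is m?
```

Trace (tracking m):
m = 15  # -> m = 15
m += 3  # -> m = 18
m //= 2  # -> m = 9

Answer: 9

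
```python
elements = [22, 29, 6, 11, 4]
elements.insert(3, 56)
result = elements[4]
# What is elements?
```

Trace (tracking elements):
elements = [22, 29, 6, 11, 4]  # -> elements = [22, 29, 6, 11, 4]
elements.insert(3, 56)  # -> elements = [22, 29, 6, 56, 11, 4]
result = elements[4]  # -> result = 11

Answer: [22, 29, 6, 56, 11, 4]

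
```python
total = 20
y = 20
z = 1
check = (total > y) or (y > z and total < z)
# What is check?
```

Answer: False

Derivation:
Trace (tracking check):
total = 20  # -> total = 20
y = 20  # -> y = 20
z = 1  # -> z = 1
check = total > y or (y > z and total < z)  # -> check = False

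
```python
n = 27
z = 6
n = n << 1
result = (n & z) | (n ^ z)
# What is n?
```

Trace (tracking n):
n = 27  # -> n = 27
z = 6  # -> z = 6
n = n << 1  # -> n = 54
result = n & z | n ^ z  # -> result = 54

Answer: 54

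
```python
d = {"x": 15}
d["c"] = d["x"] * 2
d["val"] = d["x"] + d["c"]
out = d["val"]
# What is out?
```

Answer: 45

Derivation:
Trace (tracking out):
d = {'x': 15}  # -> d = {'x': 15}
d['c'] = d['x'] * 2  # -> d = {'x': 15, 'c': 30}
d['val'] = d['x'] + d['c']  # -> d = {'x': 15, 'c': 30, 'val': 45}
out = d['val']  # -> out = 45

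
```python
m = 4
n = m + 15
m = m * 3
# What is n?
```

Trace (tracking n):
m = 4  # -> m = 4
n = m + 15  # -> n = 19
m = m * 3  # -> m = 12

Answer: 19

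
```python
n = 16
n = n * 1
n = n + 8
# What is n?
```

Answer: 24

Derivation:
Trace (tracking n):
n = 16  # -> n = 16
n = n * 1  # -> n = 16
n = n + 8  # -> n = 24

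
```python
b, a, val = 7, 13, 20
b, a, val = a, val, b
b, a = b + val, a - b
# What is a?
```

Answer: 7

Derivation:
Trace (tracking a):
b, a, val = (7, 13, 20)  # -> b = 7, a = 13, val = 20
b, a, val = (a, val, b)  # -> b = 13, a = 20, val = 7
b, a = (b + val, a - b)  # -> b = 20, a = 7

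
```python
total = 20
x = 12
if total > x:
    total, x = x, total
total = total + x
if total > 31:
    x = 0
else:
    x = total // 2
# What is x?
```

Answer: 0

Derivation:
Trace (tracking x):
total = 20  # -> total = 20
x = 12  # -> x = 12
if total > x:  # condition is True
    total, x = (x, total)  # -> total = 12, x = 20
total = total + x  # -> total = 32
if total > 31:  # condition is True
    x = 0  # -> x = 0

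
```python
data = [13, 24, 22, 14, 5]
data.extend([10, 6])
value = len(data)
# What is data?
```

Trace (tracking data):
data = [13, 24, 22, 14, 5]  # -> data = [13, 24, 22, 14, 5]
data.extend([10, 6])  # -> data = [13, 24, 22, 14, 5, 10, 6]
value = len(data)  # -> value = 7

Answer: [13, 24, 22, 14, 5, 10, 6]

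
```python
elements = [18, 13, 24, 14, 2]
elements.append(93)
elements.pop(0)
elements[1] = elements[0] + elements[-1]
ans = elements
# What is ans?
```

Answer: [13, 106, 14, 2, 93]

Derivation:
Trace (tracking ans):
elements = [18, 13, 24, 14, 2]  # -> elements = [18, 13, 24, 14, 2]
elements.append(93)  # -> elements = [18, 13, 24, 14, 2, 93]
elements.pop(0)  # -> elements = [13, 24, 14, 2, 93]
elements[1] = elements[0] + elements[-1]  # -> elements = [13, 106, 14, 2, 93]
ans = elements  # -> ans = [13, 106, 14, 2, 93]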